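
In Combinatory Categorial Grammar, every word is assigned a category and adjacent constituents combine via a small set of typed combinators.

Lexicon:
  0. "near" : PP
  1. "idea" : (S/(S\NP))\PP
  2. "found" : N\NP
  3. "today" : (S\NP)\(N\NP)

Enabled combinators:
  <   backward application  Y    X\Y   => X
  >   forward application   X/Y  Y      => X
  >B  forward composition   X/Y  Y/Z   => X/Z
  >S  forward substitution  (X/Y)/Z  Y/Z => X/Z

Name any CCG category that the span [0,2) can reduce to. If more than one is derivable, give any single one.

[0,4] S   >
  [0,2] S/(S\NP)   <
    [0,1] "near" : PP
    [1,2] "idea" : (S/(S\NP))\PP
  [2,4] S\NP   <
    [2,3] "found" : N\NP
    [3,4] "today" : (S\NP)\(N\NP)

S/(S\NP)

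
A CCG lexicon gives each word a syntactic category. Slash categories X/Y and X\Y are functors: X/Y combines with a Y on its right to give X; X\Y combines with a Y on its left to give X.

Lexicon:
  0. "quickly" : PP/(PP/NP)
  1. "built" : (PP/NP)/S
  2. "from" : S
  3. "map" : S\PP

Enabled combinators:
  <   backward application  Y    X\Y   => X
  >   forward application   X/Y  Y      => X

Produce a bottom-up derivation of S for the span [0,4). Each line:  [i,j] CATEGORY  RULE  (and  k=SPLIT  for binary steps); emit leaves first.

[0,1] PP/(PP/NP)  lex  "quickly"
[1,2] (PP/NP)/S  lex  "built"
[2,3] S  lex  "from"
[1,3] PP/NP  >  k=2
[0,3] PP  >  k=1
[3,4] S\PP  lex  "map"
[0,4] S  <  k=3

[0,4] S   <
  [0,3] PP   >
    [0,1] "quickly" : PP/(PP/NP)
    [1,3] PP/NP   >
      [1,2] "built" : (PP/NP)/S
      [2,3] "from" : S
  [3,4] "map" : S\PP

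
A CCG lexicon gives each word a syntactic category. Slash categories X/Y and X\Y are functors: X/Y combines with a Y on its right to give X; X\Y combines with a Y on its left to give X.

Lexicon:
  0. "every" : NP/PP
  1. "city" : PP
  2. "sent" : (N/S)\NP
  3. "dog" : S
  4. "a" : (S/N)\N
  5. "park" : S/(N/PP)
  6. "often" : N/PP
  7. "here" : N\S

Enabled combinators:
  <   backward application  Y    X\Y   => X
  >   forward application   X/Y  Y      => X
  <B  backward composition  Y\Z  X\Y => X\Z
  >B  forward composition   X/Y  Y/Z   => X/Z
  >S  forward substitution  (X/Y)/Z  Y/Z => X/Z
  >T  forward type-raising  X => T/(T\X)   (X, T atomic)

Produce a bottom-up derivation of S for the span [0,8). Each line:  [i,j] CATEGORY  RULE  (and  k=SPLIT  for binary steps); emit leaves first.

[0,1] NP/PP  lex  "every"
[1,2] PP  lex  "city"
[0,2] NP  >  k=1
[2,3] (N/S)\NP  lex  "sent"
[0,3] N/S  <  k=2
[3,4] S  lex  "dog"
[0,4] N  >  k=3
[4,5] (S/N)\N  lex  "a"
[0,5] S/N  <  k=4
[5,6] S/(N/PP)  lex  "park"
[6,7] N/PP  lex  "often"
[5,7] S  >  k=6
[7,8] N\S  lex  "here"
[5,8] N  <  k=7
[0,8] S  >  k=5

[0,8] S   >
  [0,5] S/N   <
    [0,4] N   >
      [0,3] N/S   <
        [0,2] NP   >
          [0,1] "every" : NP/PP
          [1,2] "city" : PP
        [2,3] "sent" : (N/S)\NP
      [3,4] "dog" : S
    [4,5] "a" : (S/N)\N
  [5,8] N   <
    [5,7] S   >
      [5,6] "park" : S/(N/PP)
      [6,7] "often" : N/PP
    [7,8] "here" : N\S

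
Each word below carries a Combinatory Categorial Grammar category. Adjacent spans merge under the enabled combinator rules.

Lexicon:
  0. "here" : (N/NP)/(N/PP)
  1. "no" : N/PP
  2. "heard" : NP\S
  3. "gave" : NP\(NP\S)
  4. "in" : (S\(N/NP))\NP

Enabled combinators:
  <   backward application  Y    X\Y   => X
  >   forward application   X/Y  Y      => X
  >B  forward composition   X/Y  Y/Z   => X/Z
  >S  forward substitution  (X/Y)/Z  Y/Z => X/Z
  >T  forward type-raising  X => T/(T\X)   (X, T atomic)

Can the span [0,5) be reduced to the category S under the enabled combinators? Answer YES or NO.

YES

[0,5] S   <
  [0,2] N/NP   >
    [0,1] "here" : (N/NP)/(N/PP)
    [1,2] "no" : N/PP
  [2,5] S\(N/NP)   <
    [2,4] NP   <
      [2,3] "heard" : NP\S
      [3,4] "gave" : NP\(NP\S)
    [4,5] "in" : (S\(N/NP))\NP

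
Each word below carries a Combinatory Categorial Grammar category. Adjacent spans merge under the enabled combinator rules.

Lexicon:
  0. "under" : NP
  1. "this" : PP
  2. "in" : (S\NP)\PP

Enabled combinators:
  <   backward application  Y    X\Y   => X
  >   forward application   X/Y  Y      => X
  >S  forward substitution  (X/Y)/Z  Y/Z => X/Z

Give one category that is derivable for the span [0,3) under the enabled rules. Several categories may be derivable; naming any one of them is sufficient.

S

[0,3] S   <
  [0,1] "under" : NP
  [1,3] S\NP   <
    [1,2] "this" : PP
    [2,3] "in" : (S\NP)\PP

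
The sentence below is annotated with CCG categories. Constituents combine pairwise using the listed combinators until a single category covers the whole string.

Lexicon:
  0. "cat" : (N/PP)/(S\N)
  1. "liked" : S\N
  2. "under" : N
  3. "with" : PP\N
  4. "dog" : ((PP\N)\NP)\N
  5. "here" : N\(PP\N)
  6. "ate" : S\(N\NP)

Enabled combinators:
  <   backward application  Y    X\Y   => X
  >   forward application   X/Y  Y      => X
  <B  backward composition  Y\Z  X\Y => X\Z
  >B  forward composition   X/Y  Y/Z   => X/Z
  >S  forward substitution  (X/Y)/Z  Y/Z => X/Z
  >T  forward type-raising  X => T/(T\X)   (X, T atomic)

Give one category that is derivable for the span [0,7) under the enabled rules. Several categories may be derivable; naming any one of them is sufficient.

[0,7] S   <
  [0,6] N\NP   <B
    [0,5] (PP\N)\NP   <
      [0,4] N   >
        [0,2] N/PP   >
          [0,1] "cat" : (N/PP)/(S\N)
          [1,2] "liked" : S\N
        [2,4] PP   >
          [2,3] PP/(PP\N)   >T
            [2,3] "under" : N
          [3,4] "with" : PP\N
      [4,5] "dog" : ((PP\N)\NP)\N
    [5,6] "here" : N\(PP\N)
  [6,7] "ate" : S\(N\NP)

S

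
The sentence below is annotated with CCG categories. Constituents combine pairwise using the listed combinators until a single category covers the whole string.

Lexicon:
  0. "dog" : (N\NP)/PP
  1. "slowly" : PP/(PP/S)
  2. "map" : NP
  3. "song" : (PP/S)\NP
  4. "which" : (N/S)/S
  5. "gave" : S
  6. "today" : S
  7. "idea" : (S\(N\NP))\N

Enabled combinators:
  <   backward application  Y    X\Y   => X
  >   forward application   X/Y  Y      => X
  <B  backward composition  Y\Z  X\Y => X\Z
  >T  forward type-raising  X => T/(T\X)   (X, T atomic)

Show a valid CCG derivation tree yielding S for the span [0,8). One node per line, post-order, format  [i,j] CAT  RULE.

[0,1] (N\NP)/PP  lex  "dog"
[1,2] PP/(PP/S)  lex  "slowly"
[2,3] NP  lex  "map"
[3,4] (PP/S)\NP  lex  "song"
[2,4] PP/S  <  k=3
[1,4] PP  >  k=2
[0,4] N\NP  >  k=1
[4,5] (N/S)/S  lex  "which"
[5,6] S  lex  "gave"
[4,6] N/S  >  k=5
[6,7] S  lex  "today"
[4,7] N  >  k=6
[7,8] (S\(N\NP))\N  lex  "idea"
[4,8] S\(N\NP)  <  k=7
[0,8] S  <  k=4

[0,8] S   <
  [0,4] N\NP   >
    [0,1] "dog" : (N\NP)/PP
    [1,4] PP   >
      [1,2] "slowly" : PP/(PP/S)
      [2,4] PP/S   <
        [2,3] "map" : NP
        [3,4] "song" : (PP/S)\NP
  [4,8] S\(N\NP)   <
    [4,7] N   >
      [4,6] N/S   >
        [4,5] "which" : (N/S)/S
        [5,6] "gave" : S
      [6,7] "today" : S
    [7,8] "idea" : (S\(N\NP))\N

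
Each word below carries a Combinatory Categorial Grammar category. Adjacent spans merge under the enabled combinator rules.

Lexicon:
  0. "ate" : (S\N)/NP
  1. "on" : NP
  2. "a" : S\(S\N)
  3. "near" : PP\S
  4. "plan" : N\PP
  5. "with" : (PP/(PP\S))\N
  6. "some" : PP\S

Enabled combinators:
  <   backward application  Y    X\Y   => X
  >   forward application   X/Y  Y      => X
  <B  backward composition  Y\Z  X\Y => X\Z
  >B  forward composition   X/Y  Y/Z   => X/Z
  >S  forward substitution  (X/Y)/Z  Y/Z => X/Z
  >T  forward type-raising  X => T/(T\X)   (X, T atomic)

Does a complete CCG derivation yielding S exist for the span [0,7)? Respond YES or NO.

(S\N)/NP NP S\(S\N) PP\S N\PP (PP/(PP\S))\N PP\S
CKY chart[0,7] = {N/(N\PP), NP/(NP\PP), PP, PP/(PP\PP), S/(S\PP)}; S ∉ chart

NO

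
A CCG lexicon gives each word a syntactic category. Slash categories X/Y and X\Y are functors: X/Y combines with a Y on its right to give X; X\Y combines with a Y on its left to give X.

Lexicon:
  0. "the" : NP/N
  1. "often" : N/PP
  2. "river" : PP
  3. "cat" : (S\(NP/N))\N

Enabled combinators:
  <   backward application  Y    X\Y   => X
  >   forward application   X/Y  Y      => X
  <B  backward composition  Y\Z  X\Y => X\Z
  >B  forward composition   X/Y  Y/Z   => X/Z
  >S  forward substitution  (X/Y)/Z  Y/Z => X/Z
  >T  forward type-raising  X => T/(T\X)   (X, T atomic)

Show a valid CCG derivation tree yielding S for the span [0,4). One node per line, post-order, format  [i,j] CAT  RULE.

[0,4] S   <
  [0,1] "the" : NP/N
  [1,4] S\(NP/N)   <
    [1,3] N   >
      [1,2] "often" : N/PP
      [2,3] "river" : PP
    [3,4] "cat" : (S\(NP/N))\N

[0,1] NP/N  lex  "the"
[1,2] N/PP  lex  "often"
[2,3] PP  lex  "river"
[1,3] N  >  k=2
[3,4] (S\(NP/N))\N  lex  "cat"
[1,4] S\(NP/N)  <  k=3
[0,4] S  <  k=1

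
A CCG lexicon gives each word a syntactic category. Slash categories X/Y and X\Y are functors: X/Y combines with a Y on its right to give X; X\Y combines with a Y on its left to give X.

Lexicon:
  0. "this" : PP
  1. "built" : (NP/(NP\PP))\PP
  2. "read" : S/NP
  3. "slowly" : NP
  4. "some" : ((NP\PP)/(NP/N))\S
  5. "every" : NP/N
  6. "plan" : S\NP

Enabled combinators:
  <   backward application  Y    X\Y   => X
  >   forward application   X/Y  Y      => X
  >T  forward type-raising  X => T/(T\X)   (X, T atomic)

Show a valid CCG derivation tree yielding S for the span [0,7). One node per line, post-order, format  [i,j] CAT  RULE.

[0,1] PP  lex  "this"
[1,2] (NP/(NP\PP))\PP  lex  "built"
[0,2] NP/(NP\PP)  <  k=1
[2,3] S/NP  lex  "read"
[3,4] NP  lex  "slowly"
[2,4] S  >  k=3
[4,5] ((NP\PP)/(NP/N))\S  lex  "some"
[2,5] (NP\PP)/(NP/N)  <  k=4
[5,6] NP/N  lex  "every"
[2,6] NP\PP  >  k=5
[0,6] NP  >  k=2
[6,7] S\NP  lex  "plan"
[0,7] S  <  k=6

[0,7] S   <
  [0,6] NP   >
    [0,2] NP/(NP\PP)   <
      [0,1] "this" : PP
      [1,2] "built" : (NP/(NP\PP))\PP
    [2,6] NP\PP   >
      [2,5] (NP\PP)/(NP/N)   <
        [2,4] S   >
          [2,3] "read" : S/NP
          [3,4] "slowly" : NP
        [4,5] "some" : ((NP\PP)/(NP/N))\S
      [5,6] "every" : NP/N
  [6,7] "plan" : S\NP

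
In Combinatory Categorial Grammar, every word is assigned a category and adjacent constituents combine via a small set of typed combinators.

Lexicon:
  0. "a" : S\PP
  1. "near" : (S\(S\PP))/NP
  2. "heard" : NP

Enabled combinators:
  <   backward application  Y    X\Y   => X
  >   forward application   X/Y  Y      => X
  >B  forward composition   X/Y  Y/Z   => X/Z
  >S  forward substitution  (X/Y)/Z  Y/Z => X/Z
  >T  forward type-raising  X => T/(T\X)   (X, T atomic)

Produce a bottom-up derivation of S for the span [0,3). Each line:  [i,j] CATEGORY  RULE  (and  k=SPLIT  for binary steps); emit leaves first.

[0,1] S\PP  lex  "a"
[1,2] (S\(S\PP))/NP  lex  "near"
[2,3] NP  lex  "heard"
[1,3] S\(S\PP)  >  k=2
[0,3] S  <  k=1

[0,3] S   <
  [0,1] "a" : S\PP
  [1,3] S\(S\PP)   >
    [1,2] "near" : (S\(S\PP))/NP
    [2,3] "heard" : NP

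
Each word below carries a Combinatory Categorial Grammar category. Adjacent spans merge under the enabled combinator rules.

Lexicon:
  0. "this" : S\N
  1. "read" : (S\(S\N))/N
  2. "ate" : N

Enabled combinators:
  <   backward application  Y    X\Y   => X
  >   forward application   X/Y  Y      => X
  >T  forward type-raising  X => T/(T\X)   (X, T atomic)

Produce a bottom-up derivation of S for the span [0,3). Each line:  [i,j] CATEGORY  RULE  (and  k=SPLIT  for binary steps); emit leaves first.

[0,1] S\N  lex  "this"
[1,2] (S\(S\N))/N  lex  "read"
[2,3] N  lex  "ate"
[1,3] S\(S\N)  >  k=2
[0,3] S  <  k=1

[0,3] S   <
  [0,1] "this" : S\N
  [1,3] S\(S\N)   >
    [1,2] "read" : (S\(S\N))/N
    [2,3] "ate" : N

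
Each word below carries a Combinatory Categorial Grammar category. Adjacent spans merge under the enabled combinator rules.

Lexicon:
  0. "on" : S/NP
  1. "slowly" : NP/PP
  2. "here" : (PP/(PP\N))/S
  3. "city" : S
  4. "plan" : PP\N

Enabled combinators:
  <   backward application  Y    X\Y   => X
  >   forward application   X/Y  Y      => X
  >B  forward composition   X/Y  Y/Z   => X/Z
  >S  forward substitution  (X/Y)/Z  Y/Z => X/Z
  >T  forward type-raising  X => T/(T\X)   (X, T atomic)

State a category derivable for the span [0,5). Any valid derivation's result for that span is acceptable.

[0,5] S   >
  [0,2] S/PP   >B
    [0,1] "on" : S/NP
    [1,2] "slowly" : NP/PP
  [2,5] PP   >
    [2,4] PP/(PP\N)   >
      [2,3] "here" : (PP/(PP\N))/S
      [3,4] "city" : S
    [4,5] "plan" : PP\N

S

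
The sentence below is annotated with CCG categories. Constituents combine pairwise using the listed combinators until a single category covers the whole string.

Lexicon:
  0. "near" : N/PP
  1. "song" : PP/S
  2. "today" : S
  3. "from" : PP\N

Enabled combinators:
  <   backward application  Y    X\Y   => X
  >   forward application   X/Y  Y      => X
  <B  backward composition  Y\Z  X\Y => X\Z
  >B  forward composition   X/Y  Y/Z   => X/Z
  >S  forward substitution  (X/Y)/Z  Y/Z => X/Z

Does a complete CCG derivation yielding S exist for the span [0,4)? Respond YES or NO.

NO

N/PP PP/S S PP\N
CKY chart[0,4] = {PP}; S ∉ chart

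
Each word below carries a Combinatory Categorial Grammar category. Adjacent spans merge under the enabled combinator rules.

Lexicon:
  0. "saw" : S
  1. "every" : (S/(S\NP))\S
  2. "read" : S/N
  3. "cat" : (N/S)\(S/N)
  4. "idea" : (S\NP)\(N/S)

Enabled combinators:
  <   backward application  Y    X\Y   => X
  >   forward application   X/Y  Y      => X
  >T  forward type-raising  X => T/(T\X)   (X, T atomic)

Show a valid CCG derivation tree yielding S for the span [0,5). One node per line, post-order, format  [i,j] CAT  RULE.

[0,5] S   >
  [0,2] S/(S\NP)   <
    [0,1] "saw" : S
    [1,2] "every" : (S/(S\NP))\S
  [2,5] S\NP   <
    [2,4] N/S   <
      [2,3] "read" : S/N
      [3,4] "cat" : (N/S)\(S/N)
    [4,5] "idea" : (S\NP)\(N/S)

[0,1] S  lex  "saw"
[1,2] (S/(S\NP))\S  lex  "every"
[0,2] S/(S\NP)  <  k=1
[2,3] S/N  lex  "read"
[3,4] (N/S)\(S/N)  lex  "cat"
[2,4] N/S  <  k=3
[4,5] (S\NP)\(N/S)  lex  "idea"
[2,5] S\NP  <  k=4
[0,5] S  >  k=2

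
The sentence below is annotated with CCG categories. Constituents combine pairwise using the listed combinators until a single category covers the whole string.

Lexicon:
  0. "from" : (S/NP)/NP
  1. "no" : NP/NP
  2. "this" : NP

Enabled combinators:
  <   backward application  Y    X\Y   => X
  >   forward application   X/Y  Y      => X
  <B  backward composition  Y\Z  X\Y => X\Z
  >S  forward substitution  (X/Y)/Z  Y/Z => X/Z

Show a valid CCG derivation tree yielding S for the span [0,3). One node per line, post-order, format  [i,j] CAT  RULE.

[0,3] S   >
  [0,2] S/NP   >S
    [0,1] "from" : (S/NP)/NP
    [1,2] "no" : NP/NP
  [2,3] "this" : NP

[0,1] (S/NP)/NP  lex  "from"
[1,2] NP/NP  lex  "no"
[0,2] S/NP  >S  k=1
[2,3] NP  lex  "this"
[0,3] S  >  k=2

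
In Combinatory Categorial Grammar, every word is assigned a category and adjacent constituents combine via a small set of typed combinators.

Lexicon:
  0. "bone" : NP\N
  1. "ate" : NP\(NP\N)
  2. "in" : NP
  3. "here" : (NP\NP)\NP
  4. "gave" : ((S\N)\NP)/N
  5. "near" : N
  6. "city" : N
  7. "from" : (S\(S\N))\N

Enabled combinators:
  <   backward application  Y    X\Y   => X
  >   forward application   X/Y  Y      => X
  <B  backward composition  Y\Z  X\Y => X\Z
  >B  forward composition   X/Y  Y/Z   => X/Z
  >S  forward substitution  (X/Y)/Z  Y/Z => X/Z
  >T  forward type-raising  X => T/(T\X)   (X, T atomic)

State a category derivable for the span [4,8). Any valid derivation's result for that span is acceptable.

S\NP

[0,8] S   <
  [0,2] NP   <
    [0,1] "bone" : NP\N
    [1,2] "ate" : NP\(NP\N)
  [2,8] S\NP   <B
    [2,4] NP\NP   <
      [2,3] "in" : NP
      [3,4] "here" : (NP\NP)\NP
    [4,8] S\NP   <B
      [4,6] (S\N)\NP   >
        [4,5] "gave" : ((S\N)\NP)/N
        [5,6] "near" : N
      [6,8] S\(S\N)   <
        [6,7] "city" : N
        [7,8] "from" : (S\(S\N))\N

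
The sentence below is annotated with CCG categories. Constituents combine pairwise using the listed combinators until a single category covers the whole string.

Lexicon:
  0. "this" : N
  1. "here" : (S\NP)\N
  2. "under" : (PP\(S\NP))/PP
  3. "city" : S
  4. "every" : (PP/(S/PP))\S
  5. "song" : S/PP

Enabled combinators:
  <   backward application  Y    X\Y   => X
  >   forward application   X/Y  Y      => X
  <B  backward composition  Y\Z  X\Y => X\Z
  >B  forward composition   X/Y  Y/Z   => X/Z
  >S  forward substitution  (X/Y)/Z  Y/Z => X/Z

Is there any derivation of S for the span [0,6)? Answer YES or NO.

NO

N (S\NP)\N (PP\(S\NP))/PP S (PP/(S/PP))\S S/PP
CKY chart[0,6] = {PP}; S ∉ chart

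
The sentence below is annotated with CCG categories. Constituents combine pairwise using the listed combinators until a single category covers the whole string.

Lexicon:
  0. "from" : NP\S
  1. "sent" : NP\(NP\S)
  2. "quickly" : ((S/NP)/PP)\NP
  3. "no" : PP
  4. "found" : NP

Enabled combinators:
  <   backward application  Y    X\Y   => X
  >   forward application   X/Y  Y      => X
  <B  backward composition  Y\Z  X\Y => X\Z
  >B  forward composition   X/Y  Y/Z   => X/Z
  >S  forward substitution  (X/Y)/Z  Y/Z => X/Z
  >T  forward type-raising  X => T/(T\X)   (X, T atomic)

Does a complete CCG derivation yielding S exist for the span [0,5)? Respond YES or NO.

[0,5] S   >
  [0,4] S/NP   >
    [0,3] (S/NP)/PP   <
      [0,2] NP   <
        [0,1] "from" : NP\S
        [1,2] "sent" : NP\(NP\S)
      [2,3] "quickly" : ((S/NP)/PP)\NP
    [3,4] "no" : PP
  [4,5] "found" : NP

YES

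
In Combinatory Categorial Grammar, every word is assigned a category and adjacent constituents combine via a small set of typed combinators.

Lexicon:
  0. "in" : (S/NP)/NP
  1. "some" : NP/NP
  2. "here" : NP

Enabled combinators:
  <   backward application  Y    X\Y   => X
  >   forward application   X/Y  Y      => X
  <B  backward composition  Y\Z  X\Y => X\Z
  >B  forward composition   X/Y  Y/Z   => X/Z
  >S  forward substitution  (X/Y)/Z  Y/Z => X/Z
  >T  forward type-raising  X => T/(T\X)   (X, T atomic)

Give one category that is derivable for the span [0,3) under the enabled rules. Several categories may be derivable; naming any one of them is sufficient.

[0,3] S   >
  [0,2] S/NP   >S
    [0,1] "in" : (S/NP)/NP
    [1,2] "some" : NP/NP
  [2,3] "here" : NP

S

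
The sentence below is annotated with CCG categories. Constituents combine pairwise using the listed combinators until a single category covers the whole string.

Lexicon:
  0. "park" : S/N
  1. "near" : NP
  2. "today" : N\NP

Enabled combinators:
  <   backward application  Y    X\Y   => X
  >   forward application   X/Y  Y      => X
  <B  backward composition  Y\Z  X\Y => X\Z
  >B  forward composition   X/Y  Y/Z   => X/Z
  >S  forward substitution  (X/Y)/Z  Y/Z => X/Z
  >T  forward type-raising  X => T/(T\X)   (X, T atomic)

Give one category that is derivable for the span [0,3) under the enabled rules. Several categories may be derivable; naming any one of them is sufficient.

S

[0,3] S   >
  [0,1] "park" : S/N
  [1,3] N   <
    [1,2] "near" : NP
    [2,3] "today" : N\NP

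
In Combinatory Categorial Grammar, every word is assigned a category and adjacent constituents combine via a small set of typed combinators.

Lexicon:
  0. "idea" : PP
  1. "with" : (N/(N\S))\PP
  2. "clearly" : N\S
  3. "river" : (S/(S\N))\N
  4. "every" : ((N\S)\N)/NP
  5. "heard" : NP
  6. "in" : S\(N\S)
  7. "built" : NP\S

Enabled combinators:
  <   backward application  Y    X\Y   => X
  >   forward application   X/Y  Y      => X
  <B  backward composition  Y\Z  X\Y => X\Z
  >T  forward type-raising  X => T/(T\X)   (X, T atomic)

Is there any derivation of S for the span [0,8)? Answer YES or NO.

PP (N/(N\S))\PP N\S (S/(S\N))\N ((N\S)\N)/NP NP S\(N\S) NP\S
CKY chart[0,8] = {N/(N\NP), NP, NP/(NP\NP), PP/(PP\NP), S/(S\NP)}; S ∉ chart

NO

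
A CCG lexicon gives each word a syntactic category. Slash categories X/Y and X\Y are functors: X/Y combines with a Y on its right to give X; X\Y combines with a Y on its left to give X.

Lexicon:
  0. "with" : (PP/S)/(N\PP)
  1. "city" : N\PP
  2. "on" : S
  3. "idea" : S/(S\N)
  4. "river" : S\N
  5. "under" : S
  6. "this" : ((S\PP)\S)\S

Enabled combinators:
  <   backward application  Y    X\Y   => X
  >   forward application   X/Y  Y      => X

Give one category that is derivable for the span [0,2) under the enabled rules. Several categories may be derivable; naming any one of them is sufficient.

[0,7] S   <
  [0,3] PP   >
    [0,2] PP/S   >
      [0,1] "with" : (PP/S)/(N\PP)
      [1,2] "city" : N\PP
    [2,3] "on" : S
  [3,7] S\PP   <
    [3,5] S   >
      [3,4] "idea" : S/(S\N)
      [4,5] "river" : S\N
    [5,7] (S\PP)\S   <
      [5,6] "under" : S
      [6,7] "this" : ((S\PP)\S)\S

PP/S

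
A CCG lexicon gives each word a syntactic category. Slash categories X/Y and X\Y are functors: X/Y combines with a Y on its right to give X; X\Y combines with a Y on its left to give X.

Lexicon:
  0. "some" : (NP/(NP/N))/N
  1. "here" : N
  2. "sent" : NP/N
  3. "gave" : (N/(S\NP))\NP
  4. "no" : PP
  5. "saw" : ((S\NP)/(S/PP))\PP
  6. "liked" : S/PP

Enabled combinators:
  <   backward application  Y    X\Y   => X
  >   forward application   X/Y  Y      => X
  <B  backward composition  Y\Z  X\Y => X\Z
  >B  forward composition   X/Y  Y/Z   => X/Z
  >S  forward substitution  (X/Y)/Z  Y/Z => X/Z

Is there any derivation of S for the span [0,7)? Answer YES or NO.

NO

(NP/(NP/N))/N N NP/N (N/(S\NP))\NP PP ((S\NP)/(S/PP))\PP S/PP
CKY chart[0,7] = {N}; S ∉ chart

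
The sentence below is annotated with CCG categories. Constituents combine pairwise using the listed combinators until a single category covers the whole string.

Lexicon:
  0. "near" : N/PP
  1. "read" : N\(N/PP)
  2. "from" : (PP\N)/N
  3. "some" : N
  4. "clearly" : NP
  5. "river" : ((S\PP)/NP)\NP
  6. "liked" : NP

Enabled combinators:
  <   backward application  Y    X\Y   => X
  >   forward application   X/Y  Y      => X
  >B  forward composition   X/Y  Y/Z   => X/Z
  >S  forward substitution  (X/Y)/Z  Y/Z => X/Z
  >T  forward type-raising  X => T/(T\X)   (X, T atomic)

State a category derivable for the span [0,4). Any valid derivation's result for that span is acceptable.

PP

[0,7] S   <
  [0,4] PP   <
    [0,2] N   <
      [0,1] "near" : N/PP
      [1,2] "read" : N\(N/PP)
    [2,4] PP\N   >
      [2,3] "from" : (PP\N)/N
      [3,4] "some" : N
  [4,7] S\PP   >
    [4,6] (S\PP)/NP   <
      [4,5] "clearly" : NP
      [5,6] "river" : ((S\PP)/NP)\NP
    [6,7] "liked" : NP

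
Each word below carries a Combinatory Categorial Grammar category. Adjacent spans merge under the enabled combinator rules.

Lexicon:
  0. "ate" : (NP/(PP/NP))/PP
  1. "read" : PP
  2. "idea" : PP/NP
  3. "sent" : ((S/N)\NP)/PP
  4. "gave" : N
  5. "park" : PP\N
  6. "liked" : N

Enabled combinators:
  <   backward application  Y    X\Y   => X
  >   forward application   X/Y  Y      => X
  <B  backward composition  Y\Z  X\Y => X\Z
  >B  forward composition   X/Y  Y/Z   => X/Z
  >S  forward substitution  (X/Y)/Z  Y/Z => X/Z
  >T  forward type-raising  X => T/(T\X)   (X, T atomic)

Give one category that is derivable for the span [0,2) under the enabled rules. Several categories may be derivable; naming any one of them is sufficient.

[0,7] S   >
  [0,6] S/N   <
    [0,3] NP   >
      [0,2] NP/(PP/NP)   >
        [0,1] "ate" : (NP/(PP/NP))/PP
        [1,2] "read" : PP
      [2,3] "idea" : PP/NP
    [3,6] (S/N)\NP   >
      [3,4] "sent" : ((S/N)\NP)/PP
      [4,6] PP   <
        [4,5] "gave" : N
        [5,6] "park" : PP\N
  [6,7] "liked" : N

NP/(PP/NP)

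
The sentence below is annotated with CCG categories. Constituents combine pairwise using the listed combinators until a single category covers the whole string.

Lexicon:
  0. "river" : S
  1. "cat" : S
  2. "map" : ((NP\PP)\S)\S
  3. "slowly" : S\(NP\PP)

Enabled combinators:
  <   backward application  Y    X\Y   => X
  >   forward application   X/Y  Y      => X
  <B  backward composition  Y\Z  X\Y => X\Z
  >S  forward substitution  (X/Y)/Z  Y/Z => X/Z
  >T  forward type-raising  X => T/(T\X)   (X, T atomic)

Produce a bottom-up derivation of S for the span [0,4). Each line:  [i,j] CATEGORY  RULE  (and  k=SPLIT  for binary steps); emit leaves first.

[0,4] S   <
  [0,3] NP\PP   <
    [0,1] "river" : S
    [1,3] (NP\PP)\S   <
      [1,2] "cat" : S
      [2,3] "map" : ((NP\PP)\S)\S
  [3,4] "slowly" : S\(NP\PP)

[0,1] S  lex  "river"
[1,2] S  lex  "cat"
[2,3] ((NP\PP)\S)\S  lex  "map"
[1,3] (NP\PP)\S  <  k=2
[0,3] NP\PP  <  k=1
[3,4] S\(NP\PP)  lex  "slowly"
[0,4] S  <  k=3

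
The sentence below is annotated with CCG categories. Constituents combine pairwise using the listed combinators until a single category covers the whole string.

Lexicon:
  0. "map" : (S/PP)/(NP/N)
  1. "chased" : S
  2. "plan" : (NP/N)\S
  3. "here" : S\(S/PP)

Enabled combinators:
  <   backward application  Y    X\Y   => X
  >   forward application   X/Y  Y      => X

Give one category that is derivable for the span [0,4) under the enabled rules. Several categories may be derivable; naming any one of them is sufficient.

[0,4] S   <
  [0,3] S/PP   >
    [0,1] "map" : (S/PP)/(NP/N)
    [1,3] NP/N   <
      [1,2] "chased" : S
      [2,3] "plan" : (NP/N)\S
  [3,4] "here" : S\(S/PP)

S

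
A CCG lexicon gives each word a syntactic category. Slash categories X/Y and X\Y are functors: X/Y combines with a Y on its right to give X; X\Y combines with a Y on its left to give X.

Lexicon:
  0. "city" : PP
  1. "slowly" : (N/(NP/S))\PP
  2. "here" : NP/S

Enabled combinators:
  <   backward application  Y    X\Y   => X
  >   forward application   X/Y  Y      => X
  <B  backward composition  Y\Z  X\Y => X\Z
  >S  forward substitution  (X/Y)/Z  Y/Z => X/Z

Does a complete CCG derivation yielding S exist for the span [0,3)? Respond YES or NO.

NO

PP (N/(NP/S))\PP NP/S
CKY chart[0,3] = {N}; S ∉ chart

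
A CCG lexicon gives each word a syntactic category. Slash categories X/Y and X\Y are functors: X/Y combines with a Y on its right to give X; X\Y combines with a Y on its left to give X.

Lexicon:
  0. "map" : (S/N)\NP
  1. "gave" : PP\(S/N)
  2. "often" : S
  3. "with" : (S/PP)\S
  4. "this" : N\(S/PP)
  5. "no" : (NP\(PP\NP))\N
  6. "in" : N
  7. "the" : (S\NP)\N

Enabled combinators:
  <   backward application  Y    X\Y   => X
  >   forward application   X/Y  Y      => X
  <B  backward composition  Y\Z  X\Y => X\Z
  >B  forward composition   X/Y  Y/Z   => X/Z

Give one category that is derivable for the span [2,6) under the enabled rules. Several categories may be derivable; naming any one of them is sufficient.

NP\(PP\NP)

[0,8] S   <
  [0,6] NP   <
    [0,2] PP\NP   <B
      [0,1] "map" : (S/N)\NP
      [1,2] "gave" : PP\(S/N)
    [2,6] NP\(PP\NP)   <
      [2,5] N   <
        [2,4] S/PP   <
          [2,3] "often" : S
          [3,4] "with" : (S/PP)\S
        [4,5] "this" : N\(S/PP)
      [5,6] "no" : (NP\(PP\NP))\N
  [6,8] S\NP   <
    [6,7] "in" : N
    [7,8] "the" : (S\NP)\N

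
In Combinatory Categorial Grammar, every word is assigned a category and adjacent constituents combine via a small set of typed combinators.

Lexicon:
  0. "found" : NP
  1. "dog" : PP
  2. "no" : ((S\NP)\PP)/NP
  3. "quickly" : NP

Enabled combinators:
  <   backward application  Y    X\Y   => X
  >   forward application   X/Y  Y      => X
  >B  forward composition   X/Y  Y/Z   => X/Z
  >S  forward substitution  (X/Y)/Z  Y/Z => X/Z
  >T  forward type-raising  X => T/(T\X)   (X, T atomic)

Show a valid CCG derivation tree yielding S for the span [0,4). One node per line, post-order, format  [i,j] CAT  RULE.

[0,4] S   >
  [0,1] S/(S\NP)   >T
    [0,1] "found" : NP
  [1,4] S\NP   <
    [1,2] "dog" : PP
    [2,4] (S\NP)\PP   >
      [2,3] "no" : ((S\NP)\PP)/NP
      [3,4] "quickly" : NP

[0,1] NP  lex  "found"
[0,1] S/(S\NP)  >T
[1,2] PP  lex  "dog"
[2,3] ((S\NP)\PP)/NP  lex  "no"
[3,4] NP  lex  "quickly"
[2,4] (S\NP)\PP  >  k=3
[1,4] S\NP  <  k=2
[0,4] S  >  k=1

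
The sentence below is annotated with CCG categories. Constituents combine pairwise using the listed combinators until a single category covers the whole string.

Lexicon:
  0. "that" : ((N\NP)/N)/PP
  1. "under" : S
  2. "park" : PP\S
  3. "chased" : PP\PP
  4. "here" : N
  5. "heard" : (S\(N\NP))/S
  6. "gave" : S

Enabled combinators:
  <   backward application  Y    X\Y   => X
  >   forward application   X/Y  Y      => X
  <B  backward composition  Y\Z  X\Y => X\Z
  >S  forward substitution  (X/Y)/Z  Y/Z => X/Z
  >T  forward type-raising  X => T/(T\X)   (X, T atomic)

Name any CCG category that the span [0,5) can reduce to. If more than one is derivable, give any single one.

N\NP

[0,7] S   <
  [0,5] N\NP   >
    [0,4] (N\NP)/N   >
      [0,1] "that" : ((N\NP)/N)/PP
      [1,4] PP   <
        [1,2] "under" : S
        [2,4] PP\S   <B
          [2,3] "park" : PP\S
          [3,4] "chased" : PP\PP
    [4,5] "here" : N
  [5,7] S\(N\NP)   >
    [5,6] "heard" : (S\(N\NP))/S
    [6,7] "gave" : S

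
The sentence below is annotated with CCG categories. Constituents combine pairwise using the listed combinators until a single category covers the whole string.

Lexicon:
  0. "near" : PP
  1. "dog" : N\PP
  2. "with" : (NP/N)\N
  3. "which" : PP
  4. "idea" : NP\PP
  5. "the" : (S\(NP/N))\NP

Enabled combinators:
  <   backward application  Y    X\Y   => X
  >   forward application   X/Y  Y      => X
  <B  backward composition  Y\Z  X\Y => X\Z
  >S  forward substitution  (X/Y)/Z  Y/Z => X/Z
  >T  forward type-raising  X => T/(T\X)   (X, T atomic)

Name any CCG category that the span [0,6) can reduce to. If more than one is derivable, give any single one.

[0,6] S   <
  [0,3] NP/N   <
    [0,2] N   >
      [0,1] N/(N\PP)   >T
        [0,1] "near" : PP
      [1,2] "dog" : N\PP
    [2,3] "with" : (NP/N)\N
  [3,6] S\(NP/N)   <
    [3,5] NP   >
      [3,4] NP/(NP\PP)   >T
        [3,4] "which" : PP
      [4,5] "idea" : NP\PP
    [5,6] "the" : (S\(NP/N))\NP

S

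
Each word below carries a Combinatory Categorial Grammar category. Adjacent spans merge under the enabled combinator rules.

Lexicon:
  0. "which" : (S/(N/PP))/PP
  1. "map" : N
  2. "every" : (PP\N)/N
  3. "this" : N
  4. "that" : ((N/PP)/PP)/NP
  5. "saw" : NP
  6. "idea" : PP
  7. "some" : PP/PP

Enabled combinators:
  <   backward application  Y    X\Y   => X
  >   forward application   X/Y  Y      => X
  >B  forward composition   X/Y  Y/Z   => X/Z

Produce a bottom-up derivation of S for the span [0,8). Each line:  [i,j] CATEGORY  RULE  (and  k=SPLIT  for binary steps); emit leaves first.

[0,8] S   >
  [0,4] S/(N/PP)   >
    [0,1] "which" : (S/(N/PP))/PP
    [1,4] PP   <
      [1,2] "map" : N
      [2,4] PP\N   >
        [2,3] "every" : (PP\N)/N
        [3,4] "this" : N
  [4,8] N/PP   >B
    [4,7] N/PP   >
      [4,6] (N/PP)/PP   >
        [4,5] "that" : ((N/PP)/PP)/NP
        [5,6] "saw" : NP
      [6,7] "idea" : PP
    [7,8] "some" : PP/PP

[0,1] (S/(N/PP))/PP  lex  "which"
[1,2] N  lex  "map"
[2,3] (PP\N)/N  lex  "every"
[3,4] N  lex  "this"
[2,4] PP\N  >  k=3
[1,4] PP  <  k=2
[0,4] S/(N/PP)  >  k=1
[4,5] ((N/PP)/PP)/NP  lex  "that"
[5,6] NP  lex  "saw"
[4,6] (N/PP)/PP  >  k=5
[6,7] PP  lex  "idea"
[4,7] N/PP  >  k=6
[7,8] PP/PP  lex  "some"
[4,8] N/PP  >B  k=7
[0,8] S  >  k=4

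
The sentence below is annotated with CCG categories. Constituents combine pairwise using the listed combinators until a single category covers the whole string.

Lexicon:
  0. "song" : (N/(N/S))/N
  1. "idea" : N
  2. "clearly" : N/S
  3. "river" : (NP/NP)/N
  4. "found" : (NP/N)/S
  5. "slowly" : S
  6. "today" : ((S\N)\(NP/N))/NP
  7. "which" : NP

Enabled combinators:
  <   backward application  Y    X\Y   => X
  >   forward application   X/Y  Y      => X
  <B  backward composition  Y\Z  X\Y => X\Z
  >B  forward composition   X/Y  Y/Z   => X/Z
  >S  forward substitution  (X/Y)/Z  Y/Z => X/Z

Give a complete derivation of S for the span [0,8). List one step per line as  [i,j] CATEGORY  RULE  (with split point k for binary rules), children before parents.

[0,8] S   <
  [0,3] N   >
    [0,2] N/(N/S)   >
      [0,1] "song" : (N/(N/S))/N
      [1,2] "idea" : N
    [2,3] "clearly" : N/S
  [3,8] S\N   <
    [3,6] NP/N   >S
      [3,4] "river" : (NP/NP)/N
      [4,6] NP/N   >
        [4,5] "found" : (NP/N)/S
        [5,6] "slowly" : S
    [6,8] (S\N)\(NP/N)   >
      [6,7] "today" : ((S\N)\(NP/N))/NP
      [7,8] "which" : NP

[0,1] (N/(N/S))/N  lex  "song"
[1,2] N  lex  "idea"
[0,2] N/(N/S)  >  k=1
[2,3] N/S  lex  "clearly"
[0,3] N  >  k=2
[3,4] (NP/NP)/N  lex  "river"
[4,5] (NP/N)/S  lex  "found"
[5,6] S  lex  "slowly"
[4,6] NP/N  >  k=5
[3,6] NP/N  >S  k=4
[6,7] ((S\N)\(NP/N))/NP  lex  "today"
[7,8] NP  lex  "which"
[6,8] (S\N)\(NP/N)  >  k=7
[3,8] S\N  <  k=6
[0,8] S  <  k=3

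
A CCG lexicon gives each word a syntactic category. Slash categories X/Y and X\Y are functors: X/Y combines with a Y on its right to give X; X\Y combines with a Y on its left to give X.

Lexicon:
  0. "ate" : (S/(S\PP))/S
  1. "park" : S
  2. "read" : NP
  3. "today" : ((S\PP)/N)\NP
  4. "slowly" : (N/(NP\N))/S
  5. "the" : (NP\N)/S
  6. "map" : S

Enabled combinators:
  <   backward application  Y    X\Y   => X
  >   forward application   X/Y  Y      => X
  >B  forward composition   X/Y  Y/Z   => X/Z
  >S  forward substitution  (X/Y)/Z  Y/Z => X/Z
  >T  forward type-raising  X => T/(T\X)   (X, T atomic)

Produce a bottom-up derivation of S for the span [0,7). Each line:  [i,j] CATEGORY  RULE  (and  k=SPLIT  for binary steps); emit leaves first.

[0,7] S   >
  [0,2] S/(S\PP)   >
    [0,1] "ate" : (S/(S\PP))/S
    [1,2] "park" : S
  [2,7] S\PP   >
    [2,4] (S\PP)/N   <
      [2,3] "read" : NP
      [3,4] "today" : ((S\PP)/N)\NP
    [4,7] N   >
      [4,6] N/S   >S
        [4,5] "slowly" : (N/(NP\N))/S
        [5,6] "the" : (NP\N)/S
      [6,7] "map" : S

[0,1] (S/(S\PP))/S  lex  "ate"
[1,2] S  lex  "park"
[0,2] S/(S\PP)  >  k=1
[2,3] NP  lex  "read"
[3,4] ((S\PP)/N)\NP  lex  "today"
[2,4] (S\PP)/N  <  k=3
[4,5] (N/(NP\N))/S  lex  "slowly"
[5,6] (NP\N)/S  lex  "the"
[4,6] N/S  >S  k=5
[6,7] S  lex  "map"
[4,7] N  >  k=6
[2,7] S\PP  >  k=4
[0,7] S  >  k=2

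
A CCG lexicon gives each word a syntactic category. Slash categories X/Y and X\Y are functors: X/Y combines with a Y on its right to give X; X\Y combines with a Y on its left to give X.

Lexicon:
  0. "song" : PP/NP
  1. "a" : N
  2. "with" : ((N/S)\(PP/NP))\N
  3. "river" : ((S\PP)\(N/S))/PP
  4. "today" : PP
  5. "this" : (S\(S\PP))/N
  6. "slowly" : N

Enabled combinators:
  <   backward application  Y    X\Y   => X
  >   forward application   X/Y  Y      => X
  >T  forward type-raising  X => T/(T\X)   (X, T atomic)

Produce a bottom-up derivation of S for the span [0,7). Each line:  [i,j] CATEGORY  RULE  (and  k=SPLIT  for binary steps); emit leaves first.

[0,7] S   <
  [0,5] S\PP   <
    [0,3] N/S   <
      [0,1] "song" : PP/NP
      [1,3] (N/S)\(PP/NP)   <
        [1,2] "a" : N
        [2,3] "with" : ((N/S)\(PP/NP))\N
    [3,5] (S\PP)\(N/S)   >
      [3,4] "river" : ((S\PP)\(N/S))/PP
      [4,5] "today" : PP
  [5,7] S\(S\PP)   >
    [5,6] "this" : (S\(S\PP))/N
    [6,7] "slowly" : N

[0,1] PP/NP  lex  "song"
[1,2] N  lex  "a"
[2,3] ((N/S)\(PP/NP))\N  lex  "with"
[1,3] (N/S)\(PP/NP)  <  k=2
[0,3] N/S  <  k=1
[3,4] ((S\PP)\(N/S))/PP  lex  "river"
[4,5] PP  lex  "today"
[3,5] (S\PP)\(N/S)  >  k=4
[0,5] S\PP  <  k=3
[5,6] (S\(S\PP))/N  lex  "this"
[6,7] N  lex  "slowly"
[5,7] S\(S\PP)  >  k=6
[0,7] S  <  k=5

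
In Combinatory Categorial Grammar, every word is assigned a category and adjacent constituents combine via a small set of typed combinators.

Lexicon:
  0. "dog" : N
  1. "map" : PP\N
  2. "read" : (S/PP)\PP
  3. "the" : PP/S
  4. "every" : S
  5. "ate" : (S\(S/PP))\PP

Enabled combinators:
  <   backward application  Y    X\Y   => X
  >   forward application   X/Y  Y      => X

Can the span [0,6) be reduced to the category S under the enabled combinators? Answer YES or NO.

[0,6] S   <
  [0,3] S/PP   <
    [0,2] PP   <
      [0,1] "dog" : N
      [1,2] "map" : PP\N
    [2,3] "read" : (S/PP)\PP
  [3,6] S\(S/PP)   <
    [3,5] PP   >
      [3,4] "the" : PP/S
      [4,5] "every" : S
    [5,6] "ate" : (S\(S/PP))\PP

YES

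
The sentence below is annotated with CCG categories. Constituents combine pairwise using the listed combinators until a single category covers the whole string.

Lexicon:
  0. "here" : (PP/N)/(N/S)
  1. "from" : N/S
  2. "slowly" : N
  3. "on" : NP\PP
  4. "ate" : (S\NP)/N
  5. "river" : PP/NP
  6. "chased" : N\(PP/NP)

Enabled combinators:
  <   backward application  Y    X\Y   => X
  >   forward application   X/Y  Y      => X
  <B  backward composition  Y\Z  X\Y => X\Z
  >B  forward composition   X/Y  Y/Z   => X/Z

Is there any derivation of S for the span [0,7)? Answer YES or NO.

YES

[0,7] S   <
  [0,3] PP   >
    [0,2] PP/N   >
      [0,1] "here" : (PP/N)/(N/S)
      [1,2] "from" : N/S
    [2,3] "slowly" : N
  [3,7] S\PP   <B
    [3,4] "on" : NP\PP
    [4,7] S\NP   >
      [4,5] "ate" : (S\NP)/N
      [5,7] N   <
        [5,6] "river" : PP/NP
        [6,7] "chased" : N\(PP/NP)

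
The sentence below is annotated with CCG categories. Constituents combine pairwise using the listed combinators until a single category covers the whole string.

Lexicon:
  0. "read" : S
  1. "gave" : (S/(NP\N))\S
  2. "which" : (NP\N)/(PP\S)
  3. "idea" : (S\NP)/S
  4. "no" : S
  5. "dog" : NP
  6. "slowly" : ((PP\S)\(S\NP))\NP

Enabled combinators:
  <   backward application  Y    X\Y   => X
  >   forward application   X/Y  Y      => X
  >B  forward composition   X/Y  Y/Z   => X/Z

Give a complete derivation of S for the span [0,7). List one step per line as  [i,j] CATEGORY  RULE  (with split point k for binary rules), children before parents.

[0,7] S   >
  [0,2] S/(NP\N)   <
    [0,1] "read" : S
    [1,2] "gave" : (S/(NP\N))\S
  [2,7] NP\N   >
    [2,3] "which" : (NP\N)/(PP\S)
    [3,7] PP\S   <
      [3,5] S\NP   >
        [3,4] "idea" : (S\NP)/S
        [4,5] "no" : S
      [5,7] (PP\S)\(S\NP)   <
        [5,6] "dog" : NP
        [6,7] "slowly" : ((PP\S)\(S\NP))\NP

[0,1] S  lex  "read"
[1,2] (S/(NP\N))\S  lex  "gave"
[0,2] S/(NP\N)  <  k=1
[2,3] (NP\N)/(PP\S)  lex  "which"
[3,4] (S\NP)/S  lex  "idea"
[4,5] S  lex  "no"
[3,5] S\NP  >  k=4
[5,6] NP  lex  "dog"
[6,7] ((PP\S)\(S\NP))\NP  lex  "slowly"
[5,7] (PP\S)\(S\NP)  <  k=6
[3,7] PP\S  <  k=5
[2,7] NP\N  >  k=3
[0,7] S  >  k=2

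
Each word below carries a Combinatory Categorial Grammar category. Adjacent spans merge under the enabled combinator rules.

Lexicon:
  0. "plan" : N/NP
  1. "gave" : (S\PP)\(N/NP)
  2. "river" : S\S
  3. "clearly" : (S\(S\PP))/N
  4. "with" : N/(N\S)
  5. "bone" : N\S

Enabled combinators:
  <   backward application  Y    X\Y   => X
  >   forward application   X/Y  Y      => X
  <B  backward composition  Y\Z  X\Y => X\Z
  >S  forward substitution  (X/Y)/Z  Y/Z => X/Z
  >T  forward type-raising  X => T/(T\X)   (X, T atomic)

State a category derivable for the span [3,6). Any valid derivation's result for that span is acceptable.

S\(S\PP)

[0,6] S   <
  [0,3] S\PP   <B
    [0,2] S\PP   <
      [0,1] "plan" : N/NP
      [1,2] "gave" : (S\PP)\(N/NP)
    [2,3] "river" : S\S
  [3,6] S\(S\PP)   >
    [3,4] "clearly" : (S\(S\PP))/N
    [4,6] N   >
      [4,5] "with" : N/(N\S)
      [5,6] "bone" : N\S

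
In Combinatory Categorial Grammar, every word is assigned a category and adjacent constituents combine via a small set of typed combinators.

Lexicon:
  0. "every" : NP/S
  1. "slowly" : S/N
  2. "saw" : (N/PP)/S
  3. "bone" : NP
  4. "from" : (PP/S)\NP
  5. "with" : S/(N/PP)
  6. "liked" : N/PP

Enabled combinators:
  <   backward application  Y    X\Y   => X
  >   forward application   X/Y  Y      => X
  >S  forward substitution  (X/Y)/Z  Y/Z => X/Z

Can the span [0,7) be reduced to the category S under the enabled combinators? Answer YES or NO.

NO

NP/S S/N (N/PP)/S NP (PP/S)\NP S/(N/PP) N/PP
CKY chart[0,7] = {NP}; S ∉ chart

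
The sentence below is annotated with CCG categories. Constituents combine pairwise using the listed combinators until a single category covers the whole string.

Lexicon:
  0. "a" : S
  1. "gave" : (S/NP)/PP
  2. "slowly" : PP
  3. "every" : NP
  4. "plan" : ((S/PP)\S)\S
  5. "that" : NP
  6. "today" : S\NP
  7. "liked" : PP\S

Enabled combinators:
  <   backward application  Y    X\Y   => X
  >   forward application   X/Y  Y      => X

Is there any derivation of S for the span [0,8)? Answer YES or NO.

[0,8] S   >
  [0,5] S/PP   <
    [0,1] "a" : S
    [1,5] (S/PP)\S   <
      [1,4] S   >
        [1,3] S/NP   >
          [1,2] "gave" : (S/NP)/PP
          [2,3] "slowly" : PP
        [3,4] "every" : NP
      [4,5] "plan" : ((S/PP)\S)\S
  [5,8] PP   <
    [5,7] S   <
      [5,6] "that" : NP
      [6,7] "today" : S\NP
    [7,8] "liked" : PP\S

YES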